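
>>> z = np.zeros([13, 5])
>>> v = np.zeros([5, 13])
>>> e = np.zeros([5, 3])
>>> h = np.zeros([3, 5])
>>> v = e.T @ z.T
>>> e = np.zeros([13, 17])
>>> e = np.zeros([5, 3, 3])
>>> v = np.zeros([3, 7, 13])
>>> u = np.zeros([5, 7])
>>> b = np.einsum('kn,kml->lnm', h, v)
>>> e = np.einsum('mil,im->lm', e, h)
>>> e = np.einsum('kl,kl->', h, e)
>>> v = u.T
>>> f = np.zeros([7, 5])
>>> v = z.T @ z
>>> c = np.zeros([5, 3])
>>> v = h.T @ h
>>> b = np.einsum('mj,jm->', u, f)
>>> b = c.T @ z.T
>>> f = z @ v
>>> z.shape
(13, 5)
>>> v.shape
(5, 5)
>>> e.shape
()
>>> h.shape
(3, 5)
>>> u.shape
(5, 7)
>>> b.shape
(3, 13)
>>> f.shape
(13, 5)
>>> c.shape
(5, 3)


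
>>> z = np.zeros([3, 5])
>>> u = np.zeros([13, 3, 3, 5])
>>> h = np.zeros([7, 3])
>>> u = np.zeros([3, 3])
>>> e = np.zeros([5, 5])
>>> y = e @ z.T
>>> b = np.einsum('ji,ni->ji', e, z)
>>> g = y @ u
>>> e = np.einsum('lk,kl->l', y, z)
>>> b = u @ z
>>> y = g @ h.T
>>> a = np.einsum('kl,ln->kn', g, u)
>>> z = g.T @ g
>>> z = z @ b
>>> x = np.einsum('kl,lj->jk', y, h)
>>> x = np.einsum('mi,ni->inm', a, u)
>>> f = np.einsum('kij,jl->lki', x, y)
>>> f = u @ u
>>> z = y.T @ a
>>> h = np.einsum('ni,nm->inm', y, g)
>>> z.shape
(7, 3)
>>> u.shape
(3, 3)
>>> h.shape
(7, 5, 3)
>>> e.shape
(5,)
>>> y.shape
(5, 7)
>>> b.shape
(3, 5)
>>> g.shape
(5, 3)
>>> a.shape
(5, 3)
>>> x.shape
(3, 3, 5)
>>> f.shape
(3, 3)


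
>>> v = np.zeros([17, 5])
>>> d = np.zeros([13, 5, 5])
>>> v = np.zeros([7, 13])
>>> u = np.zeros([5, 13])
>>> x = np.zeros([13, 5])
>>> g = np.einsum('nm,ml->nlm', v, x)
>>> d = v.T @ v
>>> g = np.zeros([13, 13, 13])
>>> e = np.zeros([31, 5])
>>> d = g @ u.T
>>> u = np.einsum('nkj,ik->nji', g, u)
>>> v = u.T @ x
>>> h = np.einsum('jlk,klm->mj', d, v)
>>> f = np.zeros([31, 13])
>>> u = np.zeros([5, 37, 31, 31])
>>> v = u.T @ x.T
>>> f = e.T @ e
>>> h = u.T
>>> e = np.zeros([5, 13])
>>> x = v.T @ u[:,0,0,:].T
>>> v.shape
(31, 31, 37, 13)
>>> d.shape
(13, 13, 5)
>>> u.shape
(5, 37, 31, 31)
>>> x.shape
(13, 37, 31, 5)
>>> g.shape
(13, 13, 13)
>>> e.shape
(5, 13)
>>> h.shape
(31, 31, 37, 5)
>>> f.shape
(5, 5)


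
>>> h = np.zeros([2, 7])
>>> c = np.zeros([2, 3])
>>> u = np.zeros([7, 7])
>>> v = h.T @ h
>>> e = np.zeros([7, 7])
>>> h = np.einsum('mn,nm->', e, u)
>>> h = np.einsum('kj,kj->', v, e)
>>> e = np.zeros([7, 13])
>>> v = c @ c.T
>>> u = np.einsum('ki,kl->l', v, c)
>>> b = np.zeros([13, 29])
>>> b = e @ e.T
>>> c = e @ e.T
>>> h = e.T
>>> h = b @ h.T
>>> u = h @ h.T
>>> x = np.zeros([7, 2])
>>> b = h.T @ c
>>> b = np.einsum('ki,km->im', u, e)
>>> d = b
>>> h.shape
(7, 13)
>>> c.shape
(7, 7)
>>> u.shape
(7, 7)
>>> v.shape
(2, 2)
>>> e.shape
(7, 13)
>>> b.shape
(7, 13)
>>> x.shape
(7, 2)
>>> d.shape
(7, 13)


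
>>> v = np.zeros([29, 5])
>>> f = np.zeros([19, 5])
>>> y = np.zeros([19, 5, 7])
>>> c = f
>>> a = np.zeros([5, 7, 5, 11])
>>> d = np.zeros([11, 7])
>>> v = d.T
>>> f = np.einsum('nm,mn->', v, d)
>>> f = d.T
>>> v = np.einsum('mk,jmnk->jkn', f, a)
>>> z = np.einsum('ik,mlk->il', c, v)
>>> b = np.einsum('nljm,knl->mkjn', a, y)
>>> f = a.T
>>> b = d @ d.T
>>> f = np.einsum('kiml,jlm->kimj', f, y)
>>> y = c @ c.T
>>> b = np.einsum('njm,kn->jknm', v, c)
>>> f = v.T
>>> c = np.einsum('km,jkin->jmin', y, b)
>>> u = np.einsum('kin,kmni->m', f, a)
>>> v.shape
(5, 11, 5)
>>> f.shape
(5, 11, 5)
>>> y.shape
(19, 19)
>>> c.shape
(11, 19, 5, 5)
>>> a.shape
(5, 7, 5, 11)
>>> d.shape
(11, 7)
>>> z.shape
(19, 11)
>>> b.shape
(11, 19, 5, 5)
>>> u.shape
(7,)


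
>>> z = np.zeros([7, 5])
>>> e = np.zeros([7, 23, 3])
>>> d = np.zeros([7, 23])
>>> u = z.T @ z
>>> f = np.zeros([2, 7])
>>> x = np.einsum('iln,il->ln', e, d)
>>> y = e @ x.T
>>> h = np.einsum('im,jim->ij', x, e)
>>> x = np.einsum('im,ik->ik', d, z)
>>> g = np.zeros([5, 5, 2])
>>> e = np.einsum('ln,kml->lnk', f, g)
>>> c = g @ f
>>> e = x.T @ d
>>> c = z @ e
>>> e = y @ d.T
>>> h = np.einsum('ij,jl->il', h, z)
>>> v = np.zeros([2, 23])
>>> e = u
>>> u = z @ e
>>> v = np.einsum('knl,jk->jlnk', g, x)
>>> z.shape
(7, 5)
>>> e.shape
(5, 5)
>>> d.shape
(7, 23)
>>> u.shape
(7, 5)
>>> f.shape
(2, 7)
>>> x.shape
(7, 5)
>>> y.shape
(7, 23, 23)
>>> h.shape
(23, 5)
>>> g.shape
(5, 5, 2)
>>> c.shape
(7, 23)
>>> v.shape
(7, 2, 5, 5)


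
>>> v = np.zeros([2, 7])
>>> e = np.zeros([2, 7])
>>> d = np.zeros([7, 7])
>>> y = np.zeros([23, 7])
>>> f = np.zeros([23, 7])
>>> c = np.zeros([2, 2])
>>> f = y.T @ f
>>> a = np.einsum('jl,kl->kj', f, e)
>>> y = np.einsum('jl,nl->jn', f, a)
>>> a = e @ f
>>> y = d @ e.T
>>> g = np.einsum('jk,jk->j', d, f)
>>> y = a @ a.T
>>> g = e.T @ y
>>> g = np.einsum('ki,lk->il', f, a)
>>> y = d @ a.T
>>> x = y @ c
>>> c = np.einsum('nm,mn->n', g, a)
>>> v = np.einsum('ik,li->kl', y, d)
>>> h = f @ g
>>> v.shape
(2, 7)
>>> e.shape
(2, 7)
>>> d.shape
(7, 7)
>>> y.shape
(7, 2)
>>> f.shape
(7, 7)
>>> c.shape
(7,)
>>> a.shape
(2, 7)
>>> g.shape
(7, 2)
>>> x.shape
(7, 2)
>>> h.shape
(7, 2)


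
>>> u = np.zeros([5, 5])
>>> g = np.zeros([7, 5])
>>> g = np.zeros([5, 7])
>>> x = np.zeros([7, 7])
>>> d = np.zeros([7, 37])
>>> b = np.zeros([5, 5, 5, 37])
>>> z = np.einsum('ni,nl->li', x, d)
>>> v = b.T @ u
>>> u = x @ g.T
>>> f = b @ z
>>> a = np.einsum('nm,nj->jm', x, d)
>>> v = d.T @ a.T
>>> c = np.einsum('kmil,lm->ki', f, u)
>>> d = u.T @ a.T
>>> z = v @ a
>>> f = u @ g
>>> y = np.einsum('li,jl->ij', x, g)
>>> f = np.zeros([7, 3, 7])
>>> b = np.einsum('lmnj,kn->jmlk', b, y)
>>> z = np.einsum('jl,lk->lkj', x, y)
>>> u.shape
(7, 5)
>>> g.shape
(5, 7)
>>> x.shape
(7, 7)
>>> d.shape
(5, 37)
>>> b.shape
(37, 5, 5, 7)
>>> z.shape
(7, 5, 7)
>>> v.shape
(37, 37)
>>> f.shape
(7, 3, 7)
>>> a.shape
(37, 7)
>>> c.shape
(5, 5)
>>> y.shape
(7, 5)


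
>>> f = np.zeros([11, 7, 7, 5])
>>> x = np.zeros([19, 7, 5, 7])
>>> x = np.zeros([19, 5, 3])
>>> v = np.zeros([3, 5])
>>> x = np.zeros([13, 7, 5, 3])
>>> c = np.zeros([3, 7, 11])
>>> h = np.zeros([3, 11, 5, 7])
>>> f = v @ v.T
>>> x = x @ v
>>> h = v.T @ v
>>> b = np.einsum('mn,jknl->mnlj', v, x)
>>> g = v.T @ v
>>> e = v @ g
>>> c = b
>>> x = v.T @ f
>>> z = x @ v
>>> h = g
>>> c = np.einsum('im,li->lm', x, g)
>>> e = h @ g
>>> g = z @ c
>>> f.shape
(3, 3)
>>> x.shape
(5, 3)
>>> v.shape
(3, 5)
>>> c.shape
(5, 3)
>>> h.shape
(5, 5)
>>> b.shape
(3, 5, 5, 13)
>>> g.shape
(5, 3)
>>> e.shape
(5, 5)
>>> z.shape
(5, 5)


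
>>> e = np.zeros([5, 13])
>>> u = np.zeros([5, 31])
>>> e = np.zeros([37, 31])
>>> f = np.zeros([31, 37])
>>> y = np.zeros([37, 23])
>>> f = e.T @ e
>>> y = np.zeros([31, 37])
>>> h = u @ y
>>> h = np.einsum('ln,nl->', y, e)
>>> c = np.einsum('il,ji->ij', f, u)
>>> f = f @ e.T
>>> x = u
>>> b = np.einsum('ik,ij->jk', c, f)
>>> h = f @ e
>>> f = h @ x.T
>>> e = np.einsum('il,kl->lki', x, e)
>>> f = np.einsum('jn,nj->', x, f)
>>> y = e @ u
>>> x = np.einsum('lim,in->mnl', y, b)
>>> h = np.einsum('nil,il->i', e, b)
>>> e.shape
(31, 37, 5)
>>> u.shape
(5, 31)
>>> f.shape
()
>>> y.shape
(31, 37, 31)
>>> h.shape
(37,)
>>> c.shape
(31, 5)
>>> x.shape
(31, 5, 31)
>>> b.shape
(37, 5)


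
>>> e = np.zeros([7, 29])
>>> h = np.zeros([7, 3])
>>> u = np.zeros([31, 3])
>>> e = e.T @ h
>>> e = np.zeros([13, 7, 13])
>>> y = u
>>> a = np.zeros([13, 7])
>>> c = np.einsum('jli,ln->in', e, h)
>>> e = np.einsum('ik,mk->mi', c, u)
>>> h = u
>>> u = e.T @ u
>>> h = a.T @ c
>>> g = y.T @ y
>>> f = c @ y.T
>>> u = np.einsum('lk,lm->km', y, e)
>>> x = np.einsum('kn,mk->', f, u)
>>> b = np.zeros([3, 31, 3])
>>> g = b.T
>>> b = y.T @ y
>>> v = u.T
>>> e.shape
(31, 13)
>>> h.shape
(7, 3)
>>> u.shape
(3, 13)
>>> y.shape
(31, 3)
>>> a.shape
(13, 7)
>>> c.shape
(13, 3)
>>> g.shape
(3, 31, 3)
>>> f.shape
(13, 31)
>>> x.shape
()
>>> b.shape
(3, 3)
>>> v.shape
(13, 3)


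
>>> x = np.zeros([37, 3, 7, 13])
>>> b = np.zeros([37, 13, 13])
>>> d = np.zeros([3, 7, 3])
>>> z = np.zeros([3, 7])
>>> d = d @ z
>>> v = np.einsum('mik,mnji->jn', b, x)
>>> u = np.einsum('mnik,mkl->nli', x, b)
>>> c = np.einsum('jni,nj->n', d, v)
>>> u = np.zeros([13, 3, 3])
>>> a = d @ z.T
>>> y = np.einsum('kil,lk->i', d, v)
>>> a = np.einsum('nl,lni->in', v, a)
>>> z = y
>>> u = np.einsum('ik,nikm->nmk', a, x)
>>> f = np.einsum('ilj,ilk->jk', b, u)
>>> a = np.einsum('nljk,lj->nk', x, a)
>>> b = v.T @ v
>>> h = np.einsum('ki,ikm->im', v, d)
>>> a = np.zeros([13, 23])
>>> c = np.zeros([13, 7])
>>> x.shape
(37, 3, 7, 13)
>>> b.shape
(3, 3)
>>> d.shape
(3, 7, 7)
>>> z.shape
(7,)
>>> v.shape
(7, 3)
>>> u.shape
(37, 13, 7)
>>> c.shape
(13, 7)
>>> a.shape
(13, 23)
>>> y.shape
(7,)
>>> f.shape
(13, 7)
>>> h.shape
(3, 7)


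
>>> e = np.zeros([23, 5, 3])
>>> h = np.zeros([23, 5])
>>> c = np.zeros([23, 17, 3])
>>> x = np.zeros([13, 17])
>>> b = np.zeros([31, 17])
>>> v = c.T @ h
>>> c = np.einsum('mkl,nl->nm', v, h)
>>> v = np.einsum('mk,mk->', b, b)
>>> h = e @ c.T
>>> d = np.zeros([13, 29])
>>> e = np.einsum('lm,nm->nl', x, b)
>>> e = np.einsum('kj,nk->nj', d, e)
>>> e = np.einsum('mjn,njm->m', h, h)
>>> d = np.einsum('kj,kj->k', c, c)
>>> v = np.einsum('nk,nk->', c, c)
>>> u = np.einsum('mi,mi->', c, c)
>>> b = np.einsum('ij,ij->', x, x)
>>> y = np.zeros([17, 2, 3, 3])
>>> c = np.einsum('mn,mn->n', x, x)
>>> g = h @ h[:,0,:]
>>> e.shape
(23,)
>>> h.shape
(23, 5, 23)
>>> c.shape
(17,)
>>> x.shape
(13, 17)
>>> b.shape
()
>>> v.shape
()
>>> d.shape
(23,)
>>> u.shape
()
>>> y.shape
(17, 2, 3, 3)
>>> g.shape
(23, 5, 23)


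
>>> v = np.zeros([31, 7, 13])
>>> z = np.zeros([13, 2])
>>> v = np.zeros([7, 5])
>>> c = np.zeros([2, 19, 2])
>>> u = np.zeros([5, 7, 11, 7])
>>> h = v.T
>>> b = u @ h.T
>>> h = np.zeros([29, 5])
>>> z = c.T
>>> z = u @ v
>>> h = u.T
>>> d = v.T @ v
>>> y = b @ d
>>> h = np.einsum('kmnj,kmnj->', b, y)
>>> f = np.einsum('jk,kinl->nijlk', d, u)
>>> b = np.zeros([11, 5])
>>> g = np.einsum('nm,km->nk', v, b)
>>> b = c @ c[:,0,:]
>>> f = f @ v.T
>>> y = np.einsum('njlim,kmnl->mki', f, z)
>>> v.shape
(7, 5)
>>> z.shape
(5, 7, 11, 5)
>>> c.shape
(2, 19, 2)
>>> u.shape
(5, 7, 11, 7)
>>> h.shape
()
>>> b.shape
(2, 19, 2)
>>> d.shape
(5, 5)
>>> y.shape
(7, 5, 7)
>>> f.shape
(11, 7, 5, 7, 7)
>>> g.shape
(7, 11)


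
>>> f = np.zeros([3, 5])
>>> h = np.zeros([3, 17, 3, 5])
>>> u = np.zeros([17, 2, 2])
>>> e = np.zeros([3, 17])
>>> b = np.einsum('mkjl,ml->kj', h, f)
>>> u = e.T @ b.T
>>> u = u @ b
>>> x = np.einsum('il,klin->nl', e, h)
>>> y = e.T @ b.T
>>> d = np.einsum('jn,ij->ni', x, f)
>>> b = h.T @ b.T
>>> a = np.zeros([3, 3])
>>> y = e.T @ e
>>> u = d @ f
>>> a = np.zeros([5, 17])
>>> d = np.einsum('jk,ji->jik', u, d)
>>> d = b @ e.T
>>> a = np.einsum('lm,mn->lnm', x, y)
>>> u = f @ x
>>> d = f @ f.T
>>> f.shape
(3, 5)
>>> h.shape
(3, 17, 3, 5)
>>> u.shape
(3, 17)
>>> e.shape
(3, 17)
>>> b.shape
(5, 3, 17, 17)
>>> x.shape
(5, 17)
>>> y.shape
(17, 17)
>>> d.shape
(3, 3)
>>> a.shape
(5, 17, 17)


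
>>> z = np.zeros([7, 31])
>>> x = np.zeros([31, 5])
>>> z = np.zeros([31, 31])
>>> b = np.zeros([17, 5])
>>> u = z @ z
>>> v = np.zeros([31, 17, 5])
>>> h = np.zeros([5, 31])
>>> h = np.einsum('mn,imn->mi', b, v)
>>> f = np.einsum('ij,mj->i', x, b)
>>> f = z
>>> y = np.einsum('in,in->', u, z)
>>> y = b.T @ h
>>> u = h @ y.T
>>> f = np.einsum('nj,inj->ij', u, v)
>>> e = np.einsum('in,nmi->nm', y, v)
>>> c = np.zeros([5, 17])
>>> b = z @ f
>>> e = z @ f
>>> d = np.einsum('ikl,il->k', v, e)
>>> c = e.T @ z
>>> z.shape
(31, 31)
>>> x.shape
(31, 5)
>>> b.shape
(31, 5)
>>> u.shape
(17, 5)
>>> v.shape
(31, 17, 5)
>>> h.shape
(17, 31)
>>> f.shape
(31, 5)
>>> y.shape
(5, 31)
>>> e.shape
(31, 5)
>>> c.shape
(5, 31)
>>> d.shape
(17,)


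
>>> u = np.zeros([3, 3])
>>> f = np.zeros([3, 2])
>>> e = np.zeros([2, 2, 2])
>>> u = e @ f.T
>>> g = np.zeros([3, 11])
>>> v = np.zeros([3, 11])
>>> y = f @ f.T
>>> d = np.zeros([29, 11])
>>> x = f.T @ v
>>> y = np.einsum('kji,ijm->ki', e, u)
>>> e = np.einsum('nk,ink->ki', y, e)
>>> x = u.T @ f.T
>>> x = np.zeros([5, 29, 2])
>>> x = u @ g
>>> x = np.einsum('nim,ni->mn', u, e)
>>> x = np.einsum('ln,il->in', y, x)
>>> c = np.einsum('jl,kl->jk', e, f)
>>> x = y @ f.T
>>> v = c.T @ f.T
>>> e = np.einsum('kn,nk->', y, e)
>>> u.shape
(2, 2, 3)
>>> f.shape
(3, 2)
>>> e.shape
()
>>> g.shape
(3, 11)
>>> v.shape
(3, 3)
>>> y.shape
(2, 2)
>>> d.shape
(29, 11)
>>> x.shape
(2, 3)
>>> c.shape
(2, 3)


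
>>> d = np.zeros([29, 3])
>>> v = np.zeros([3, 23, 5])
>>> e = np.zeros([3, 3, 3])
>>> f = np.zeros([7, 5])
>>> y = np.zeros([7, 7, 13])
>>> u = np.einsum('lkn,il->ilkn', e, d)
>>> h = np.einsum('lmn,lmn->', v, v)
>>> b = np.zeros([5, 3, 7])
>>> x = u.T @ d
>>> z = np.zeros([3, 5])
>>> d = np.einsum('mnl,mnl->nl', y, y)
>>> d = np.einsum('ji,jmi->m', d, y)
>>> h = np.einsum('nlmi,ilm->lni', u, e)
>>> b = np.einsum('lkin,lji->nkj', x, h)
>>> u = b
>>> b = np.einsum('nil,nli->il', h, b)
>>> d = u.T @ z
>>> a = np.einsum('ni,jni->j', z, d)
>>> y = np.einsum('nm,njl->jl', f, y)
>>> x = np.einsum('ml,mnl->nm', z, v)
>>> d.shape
(29, 3, 5)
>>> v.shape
(3, 23, 5)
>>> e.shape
(3, 3, 3)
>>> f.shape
(7, 5)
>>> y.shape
(7, 13)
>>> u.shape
(3, 3, 29)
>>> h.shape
(3, 29, 3)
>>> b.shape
(29, 3)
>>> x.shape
(23, 3)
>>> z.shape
(3, 5)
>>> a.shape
(29,)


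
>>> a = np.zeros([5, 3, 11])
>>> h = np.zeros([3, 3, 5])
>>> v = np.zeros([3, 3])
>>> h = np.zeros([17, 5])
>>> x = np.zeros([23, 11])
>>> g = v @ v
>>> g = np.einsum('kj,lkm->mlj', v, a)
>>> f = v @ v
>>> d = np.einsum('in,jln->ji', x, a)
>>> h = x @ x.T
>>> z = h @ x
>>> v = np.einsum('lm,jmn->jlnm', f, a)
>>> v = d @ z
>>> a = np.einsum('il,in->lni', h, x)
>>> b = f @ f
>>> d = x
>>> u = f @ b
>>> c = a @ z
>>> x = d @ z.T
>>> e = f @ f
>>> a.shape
(23, 11, 23)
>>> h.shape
(23, 23)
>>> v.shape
(5, 11)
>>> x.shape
(23, 23)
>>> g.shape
(11, 5, 3)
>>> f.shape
(3, 3)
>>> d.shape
(23, 11)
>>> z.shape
(23, 11)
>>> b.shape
(3, 3)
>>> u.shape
(3, 3)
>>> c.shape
(23, 11, 11)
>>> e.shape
(3, 3)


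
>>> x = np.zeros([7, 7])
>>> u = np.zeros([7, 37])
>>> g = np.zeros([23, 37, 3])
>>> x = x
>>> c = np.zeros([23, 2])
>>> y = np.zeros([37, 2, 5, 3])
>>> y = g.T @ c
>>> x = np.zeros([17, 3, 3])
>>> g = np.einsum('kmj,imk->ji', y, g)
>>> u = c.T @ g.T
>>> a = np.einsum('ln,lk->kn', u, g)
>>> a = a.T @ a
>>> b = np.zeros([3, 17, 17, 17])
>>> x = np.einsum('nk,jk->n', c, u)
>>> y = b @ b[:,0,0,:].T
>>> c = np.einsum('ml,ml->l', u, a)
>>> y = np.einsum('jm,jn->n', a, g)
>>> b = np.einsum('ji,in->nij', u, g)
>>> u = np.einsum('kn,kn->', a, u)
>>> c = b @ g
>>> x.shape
(23,)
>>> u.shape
()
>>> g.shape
(2, 23)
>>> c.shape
(23, 2, 23)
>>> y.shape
(23,)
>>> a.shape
(2, 2)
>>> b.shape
(23, 2, 2)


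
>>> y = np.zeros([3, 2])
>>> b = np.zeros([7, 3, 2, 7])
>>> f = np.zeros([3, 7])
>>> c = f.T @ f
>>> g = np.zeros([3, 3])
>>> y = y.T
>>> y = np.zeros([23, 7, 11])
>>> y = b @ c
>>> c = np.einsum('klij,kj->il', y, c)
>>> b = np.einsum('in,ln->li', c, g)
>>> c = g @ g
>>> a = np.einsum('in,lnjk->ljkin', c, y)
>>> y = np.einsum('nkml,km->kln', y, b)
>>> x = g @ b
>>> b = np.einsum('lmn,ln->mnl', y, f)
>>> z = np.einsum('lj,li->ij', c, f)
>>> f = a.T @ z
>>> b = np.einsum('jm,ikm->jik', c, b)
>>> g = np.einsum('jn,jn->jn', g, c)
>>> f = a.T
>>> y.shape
(3, 7, 7)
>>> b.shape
(3, 7, 7)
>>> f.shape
(3, 3, 7, 2, 7)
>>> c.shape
(3, 3)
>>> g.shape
(3, 3)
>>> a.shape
(7, 2, 7, 3, 3)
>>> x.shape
(3, 2)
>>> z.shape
(7, 3)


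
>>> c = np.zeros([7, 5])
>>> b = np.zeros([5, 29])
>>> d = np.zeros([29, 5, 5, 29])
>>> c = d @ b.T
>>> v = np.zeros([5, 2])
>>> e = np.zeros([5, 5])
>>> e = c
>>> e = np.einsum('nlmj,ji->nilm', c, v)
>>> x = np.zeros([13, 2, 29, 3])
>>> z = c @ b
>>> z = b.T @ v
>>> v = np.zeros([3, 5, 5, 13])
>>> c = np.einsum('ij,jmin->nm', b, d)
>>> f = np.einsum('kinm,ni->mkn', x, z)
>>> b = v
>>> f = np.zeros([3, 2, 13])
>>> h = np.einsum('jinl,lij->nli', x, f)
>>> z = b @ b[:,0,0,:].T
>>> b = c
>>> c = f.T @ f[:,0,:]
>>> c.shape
(13, 2, 13)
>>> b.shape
(29, 5)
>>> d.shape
(29, 5, 5, 29)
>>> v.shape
(3, 5, 5, 13)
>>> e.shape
(29, 2, 5, 5)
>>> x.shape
(13, 2, 29, 3)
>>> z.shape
(3, 5, 5, 3)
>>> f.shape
(3, 2, 13)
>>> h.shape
(29, 3, 2)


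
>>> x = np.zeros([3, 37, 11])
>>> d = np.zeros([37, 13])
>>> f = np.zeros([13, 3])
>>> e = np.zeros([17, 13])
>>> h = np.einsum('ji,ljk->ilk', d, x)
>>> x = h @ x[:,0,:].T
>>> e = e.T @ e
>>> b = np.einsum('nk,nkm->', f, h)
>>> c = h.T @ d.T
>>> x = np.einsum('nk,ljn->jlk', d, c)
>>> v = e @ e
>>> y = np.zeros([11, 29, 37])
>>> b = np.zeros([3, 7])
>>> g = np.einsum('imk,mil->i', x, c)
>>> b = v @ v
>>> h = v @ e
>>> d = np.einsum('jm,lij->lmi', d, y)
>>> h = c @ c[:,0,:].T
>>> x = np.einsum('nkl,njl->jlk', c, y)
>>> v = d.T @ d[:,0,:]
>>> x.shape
(29, 37, 3)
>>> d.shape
(11, 13, 29)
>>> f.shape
(13, 3)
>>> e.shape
(13, 13)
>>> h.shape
(11, 3, 11)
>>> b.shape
(13, 13)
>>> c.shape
(11, 3, 37)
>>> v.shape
(29, 13, 29)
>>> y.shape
(11, 29, 37)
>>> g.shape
(3,)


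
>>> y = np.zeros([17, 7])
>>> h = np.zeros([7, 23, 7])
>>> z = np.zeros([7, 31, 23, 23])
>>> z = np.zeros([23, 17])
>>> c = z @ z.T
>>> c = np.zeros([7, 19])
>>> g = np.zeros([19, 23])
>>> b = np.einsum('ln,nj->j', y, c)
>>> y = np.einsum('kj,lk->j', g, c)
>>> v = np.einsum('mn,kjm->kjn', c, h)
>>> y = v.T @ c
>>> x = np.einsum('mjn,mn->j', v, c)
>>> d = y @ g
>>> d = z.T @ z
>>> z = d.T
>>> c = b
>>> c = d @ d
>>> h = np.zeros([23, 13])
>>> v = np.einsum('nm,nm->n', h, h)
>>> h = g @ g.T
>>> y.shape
(19, 23, 19)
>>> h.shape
(19, 19)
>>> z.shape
(17, 17)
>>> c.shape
(17, 17)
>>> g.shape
(19, 23)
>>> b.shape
(19,)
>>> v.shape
(23,)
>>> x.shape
(23,)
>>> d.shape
(17, 17)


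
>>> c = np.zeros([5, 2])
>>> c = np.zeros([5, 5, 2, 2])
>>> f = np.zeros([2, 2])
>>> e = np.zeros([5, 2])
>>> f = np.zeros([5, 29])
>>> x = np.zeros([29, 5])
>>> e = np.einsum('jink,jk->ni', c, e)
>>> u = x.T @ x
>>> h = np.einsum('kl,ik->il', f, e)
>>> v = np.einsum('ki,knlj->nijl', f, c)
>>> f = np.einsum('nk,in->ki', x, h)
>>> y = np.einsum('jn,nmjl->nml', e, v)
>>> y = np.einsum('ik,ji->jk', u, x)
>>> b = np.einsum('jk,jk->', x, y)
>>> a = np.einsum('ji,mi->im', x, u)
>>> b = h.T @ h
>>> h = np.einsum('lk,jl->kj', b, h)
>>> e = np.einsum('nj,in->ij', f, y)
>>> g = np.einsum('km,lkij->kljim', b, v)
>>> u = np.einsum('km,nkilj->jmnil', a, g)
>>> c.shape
(5, 5, 2, 2)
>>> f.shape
(5, 2)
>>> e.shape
(29, 2)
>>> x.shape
(29, 5)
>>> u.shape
(29, 5, 29, 2, 2)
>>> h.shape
(29, 2)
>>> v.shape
(5, 29, 2, 2)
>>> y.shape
(29, 5)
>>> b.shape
(29, 29)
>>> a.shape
(5, 5)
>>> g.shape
(29, 5, 2, 2, 29)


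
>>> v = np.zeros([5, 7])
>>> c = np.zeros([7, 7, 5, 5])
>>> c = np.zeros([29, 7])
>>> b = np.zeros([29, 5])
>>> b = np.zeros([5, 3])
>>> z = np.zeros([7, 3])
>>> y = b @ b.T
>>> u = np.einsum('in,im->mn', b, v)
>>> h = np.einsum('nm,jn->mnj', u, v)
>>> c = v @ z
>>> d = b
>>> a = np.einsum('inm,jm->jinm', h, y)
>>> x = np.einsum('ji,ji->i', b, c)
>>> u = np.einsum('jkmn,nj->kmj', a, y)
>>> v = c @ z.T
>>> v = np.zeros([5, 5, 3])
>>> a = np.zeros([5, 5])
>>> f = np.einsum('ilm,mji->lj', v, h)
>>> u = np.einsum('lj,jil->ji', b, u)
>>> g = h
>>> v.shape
(5, 5, 3)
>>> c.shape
(5, 3)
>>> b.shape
(5, 3)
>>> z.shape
(7, 3)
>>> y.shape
(5, 5)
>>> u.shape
(3, 7)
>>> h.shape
(3, 7, 5)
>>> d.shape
(5, 3)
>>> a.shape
(5, 5)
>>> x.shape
(3,)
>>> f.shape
(5, 7)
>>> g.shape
(3, 7, 5)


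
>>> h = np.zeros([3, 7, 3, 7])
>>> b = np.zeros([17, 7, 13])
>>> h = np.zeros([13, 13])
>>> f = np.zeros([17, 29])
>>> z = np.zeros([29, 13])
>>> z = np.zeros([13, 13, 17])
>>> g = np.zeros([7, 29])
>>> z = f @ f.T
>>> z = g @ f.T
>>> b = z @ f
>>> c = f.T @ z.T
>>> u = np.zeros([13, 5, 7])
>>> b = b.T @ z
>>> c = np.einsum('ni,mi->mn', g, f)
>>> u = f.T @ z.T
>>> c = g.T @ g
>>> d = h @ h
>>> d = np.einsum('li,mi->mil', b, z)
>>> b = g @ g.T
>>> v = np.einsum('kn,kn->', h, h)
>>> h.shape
(13, 13)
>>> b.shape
(7, 7)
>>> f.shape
(17, 29)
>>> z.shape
(7, 17)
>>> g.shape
(7, 29)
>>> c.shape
(29, 29)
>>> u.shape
(29, 7)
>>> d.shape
(7, 17, 29)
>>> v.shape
()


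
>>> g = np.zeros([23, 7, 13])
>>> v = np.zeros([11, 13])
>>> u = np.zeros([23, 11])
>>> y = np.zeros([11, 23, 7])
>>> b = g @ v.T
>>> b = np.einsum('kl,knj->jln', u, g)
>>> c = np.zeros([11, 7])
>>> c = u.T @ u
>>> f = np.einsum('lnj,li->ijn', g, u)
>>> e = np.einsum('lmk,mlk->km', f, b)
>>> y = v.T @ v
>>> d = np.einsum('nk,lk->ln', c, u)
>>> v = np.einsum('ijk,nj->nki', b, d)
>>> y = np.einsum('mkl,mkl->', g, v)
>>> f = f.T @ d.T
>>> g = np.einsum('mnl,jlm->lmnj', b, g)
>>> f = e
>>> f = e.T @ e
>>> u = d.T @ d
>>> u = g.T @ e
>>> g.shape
(7, 13, 11, 23)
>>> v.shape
(23, 7, 13)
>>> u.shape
(23, 11, 13, 13)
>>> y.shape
()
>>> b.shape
(13, 11, 7)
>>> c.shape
(11, 11)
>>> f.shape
(13, 13)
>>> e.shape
(7, 13)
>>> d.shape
(23, 11)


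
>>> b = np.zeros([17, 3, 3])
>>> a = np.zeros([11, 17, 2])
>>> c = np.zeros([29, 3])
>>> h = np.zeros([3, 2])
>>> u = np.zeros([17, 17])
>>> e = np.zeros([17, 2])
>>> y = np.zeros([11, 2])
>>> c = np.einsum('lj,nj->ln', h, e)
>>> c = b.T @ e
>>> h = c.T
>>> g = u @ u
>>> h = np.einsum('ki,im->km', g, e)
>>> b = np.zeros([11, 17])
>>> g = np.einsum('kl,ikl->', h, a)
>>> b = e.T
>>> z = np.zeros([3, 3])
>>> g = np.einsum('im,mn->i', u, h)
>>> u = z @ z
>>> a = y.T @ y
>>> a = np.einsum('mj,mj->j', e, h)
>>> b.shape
(2, 17)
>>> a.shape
(2,)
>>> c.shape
(3, 3, 2)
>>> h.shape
(17, 2)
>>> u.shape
(3, 3)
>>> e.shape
(17, 2)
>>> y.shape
(11, 2)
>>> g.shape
(17,)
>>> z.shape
(3, 3)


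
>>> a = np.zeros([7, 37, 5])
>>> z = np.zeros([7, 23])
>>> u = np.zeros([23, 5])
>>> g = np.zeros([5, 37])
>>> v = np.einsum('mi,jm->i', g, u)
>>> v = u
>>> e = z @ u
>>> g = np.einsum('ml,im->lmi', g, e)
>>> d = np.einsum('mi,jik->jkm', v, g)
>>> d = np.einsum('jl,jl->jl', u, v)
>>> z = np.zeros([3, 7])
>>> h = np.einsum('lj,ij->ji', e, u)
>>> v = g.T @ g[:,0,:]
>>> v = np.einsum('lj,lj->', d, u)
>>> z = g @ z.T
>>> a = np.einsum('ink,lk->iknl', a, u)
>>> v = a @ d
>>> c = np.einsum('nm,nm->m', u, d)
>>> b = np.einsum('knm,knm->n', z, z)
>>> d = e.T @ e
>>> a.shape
(7, 5, 37, 23)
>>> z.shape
(37, 5, 3)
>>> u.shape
(23, 5)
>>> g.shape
(37, 5, 7)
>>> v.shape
(7, 5, 37, 5)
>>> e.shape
(7, 5)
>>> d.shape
(5, 5)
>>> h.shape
(5, 23)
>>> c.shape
(5,)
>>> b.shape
(5,)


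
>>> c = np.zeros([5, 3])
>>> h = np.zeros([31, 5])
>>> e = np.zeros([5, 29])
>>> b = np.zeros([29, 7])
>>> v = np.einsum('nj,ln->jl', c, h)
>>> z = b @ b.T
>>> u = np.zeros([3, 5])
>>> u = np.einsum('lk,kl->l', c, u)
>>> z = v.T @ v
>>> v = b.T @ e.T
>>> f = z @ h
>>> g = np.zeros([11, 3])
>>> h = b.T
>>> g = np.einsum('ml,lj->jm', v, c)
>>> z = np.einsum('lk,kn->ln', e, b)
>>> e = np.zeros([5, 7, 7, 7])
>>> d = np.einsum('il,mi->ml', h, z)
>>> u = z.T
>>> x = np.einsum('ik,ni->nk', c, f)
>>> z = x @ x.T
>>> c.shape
(5, 3)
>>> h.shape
(7, 29)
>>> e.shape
(5, 7, 7, 7)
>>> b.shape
(29, 7)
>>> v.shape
(7, 5)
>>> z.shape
(31, 31)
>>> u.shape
(7, 5)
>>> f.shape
(31, 5)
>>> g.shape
(3, 7)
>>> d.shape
(5, 29)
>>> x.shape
(31, 3)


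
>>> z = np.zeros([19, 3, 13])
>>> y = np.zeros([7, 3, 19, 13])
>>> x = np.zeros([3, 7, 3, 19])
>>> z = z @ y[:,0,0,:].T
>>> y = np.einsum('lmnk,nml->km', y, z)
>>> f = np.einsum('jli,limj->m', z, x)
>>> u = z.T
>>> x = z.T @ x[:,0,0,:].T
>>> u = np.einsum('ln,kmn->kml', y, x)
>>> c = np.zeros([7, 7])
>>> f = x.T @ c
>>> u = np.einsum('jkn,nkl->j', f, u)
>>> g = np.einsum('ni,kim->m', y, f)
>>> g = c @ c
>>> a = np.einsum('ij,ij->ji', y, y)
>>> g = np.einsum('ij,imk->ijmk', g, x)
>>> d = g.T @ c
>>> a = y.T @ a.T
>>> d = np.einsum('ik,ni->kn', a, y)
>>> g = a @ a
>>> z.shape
(19, 3, 7)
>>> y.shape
(13, 3)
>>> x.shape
(7, 3, 3)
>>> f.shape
(3, 3, 7)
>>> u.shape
(3,)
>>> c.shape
(7, 7)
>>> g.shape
(3, 3)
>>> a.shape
(3, 3)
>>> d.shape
(3, 13)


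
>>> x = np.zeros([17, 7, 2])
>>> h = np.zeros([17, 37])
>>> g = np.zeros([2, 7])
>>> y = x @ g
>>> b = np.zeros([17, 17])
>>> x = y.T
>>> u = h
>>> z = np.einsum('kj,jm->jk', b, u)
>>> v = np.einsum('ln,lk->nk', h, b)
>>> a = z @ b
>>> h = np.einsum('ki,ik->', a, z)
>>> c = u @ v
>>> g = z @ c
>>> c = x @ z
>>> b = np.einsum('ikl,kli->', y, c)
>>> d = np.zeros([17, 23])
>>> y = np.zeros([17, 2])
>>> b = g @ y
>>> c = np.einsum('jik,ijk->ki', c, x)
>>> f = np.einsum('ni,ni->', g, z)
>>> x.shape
(7, 7, 17)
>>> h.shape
()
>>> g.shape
(17, 17)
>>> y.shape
(17, 2)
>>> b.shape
(17, 2)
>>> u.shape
(17, 37)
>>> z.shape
(17, 17)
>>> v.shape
(37, 17)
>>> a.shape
(17, 17)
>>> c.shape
(17, 7)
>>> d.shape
(17, 23)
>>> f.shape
()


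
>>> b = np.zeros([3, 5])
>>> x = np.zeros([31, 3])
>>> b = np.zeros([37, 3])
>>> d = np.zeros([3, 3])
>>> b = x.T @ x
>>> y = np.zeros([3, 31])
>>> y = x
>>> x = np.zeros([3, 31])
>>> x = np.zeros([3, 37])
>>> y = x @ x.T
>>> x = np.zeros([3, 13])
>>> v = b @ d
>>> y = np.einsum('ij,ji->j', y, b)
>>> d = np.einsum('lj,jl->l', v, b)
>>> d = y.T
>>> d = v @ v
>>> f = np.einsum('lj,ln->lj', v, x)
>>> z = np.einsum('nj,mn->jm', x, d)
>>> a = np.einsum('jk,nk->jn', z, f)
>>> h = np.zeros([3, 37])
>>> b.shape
(3, 3)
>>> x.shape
(3, 13)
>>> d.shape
(3, 3)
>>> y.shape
(3,)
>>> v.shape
(3, 3)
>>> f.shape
(3, 3)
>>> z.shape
(13, 3)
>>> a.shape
(13, 3)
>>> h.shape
(3, 37)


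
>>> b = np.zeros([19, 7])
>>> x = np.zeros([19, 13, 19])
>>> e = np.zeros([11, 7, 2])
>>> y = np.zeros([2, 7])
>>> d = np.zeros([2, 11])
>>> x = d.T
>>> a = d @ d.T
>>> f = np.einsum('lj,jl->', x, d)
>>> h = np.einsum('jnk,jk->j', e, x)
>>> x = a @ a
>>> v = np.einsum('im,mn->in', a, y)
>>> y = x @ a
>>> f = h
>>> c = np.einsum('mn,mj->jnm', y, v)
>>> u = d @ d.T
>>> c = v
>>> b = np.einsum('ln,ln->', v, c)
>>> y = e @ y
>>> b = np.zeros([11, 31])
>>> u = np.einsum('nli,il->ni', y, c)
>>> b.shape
(11, 31)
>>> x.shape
(2, 2)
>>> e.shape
(11, 7, 2)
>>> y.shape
(11, 7, 2)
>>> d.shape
(2, 11)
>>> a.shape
(2, 2)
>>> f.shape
(11,)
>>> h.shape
(11,)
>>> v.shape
(2, 7)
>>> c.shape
(2, 7)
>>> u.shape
(11, 2)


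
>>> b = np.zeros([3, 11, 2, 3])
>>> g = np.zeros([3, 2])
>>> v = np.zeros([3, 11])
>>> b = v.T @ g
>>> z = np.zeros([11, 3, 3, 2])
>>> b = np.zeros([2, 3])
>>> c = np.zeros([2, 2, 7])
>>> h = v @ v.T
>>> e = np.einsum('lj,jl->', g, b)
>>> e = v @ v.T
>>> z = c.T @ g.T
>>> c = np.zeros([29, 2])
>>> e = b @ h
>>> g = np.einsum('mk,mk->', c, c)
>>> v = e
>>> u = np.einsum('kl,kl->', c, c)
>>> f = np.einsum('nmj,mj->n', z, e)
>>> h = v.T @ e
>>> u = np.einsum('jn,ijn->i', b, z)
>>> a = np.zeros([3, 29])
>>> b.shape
(2, 3)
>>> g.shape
()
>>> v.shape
(2, 3)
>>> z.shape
(7, 2, 3)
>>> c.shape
(29, 2)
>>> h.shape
(3, 3)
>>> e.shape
(2, 3)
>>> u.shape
(7,)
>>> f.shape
(7,)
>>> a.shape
(3, 29)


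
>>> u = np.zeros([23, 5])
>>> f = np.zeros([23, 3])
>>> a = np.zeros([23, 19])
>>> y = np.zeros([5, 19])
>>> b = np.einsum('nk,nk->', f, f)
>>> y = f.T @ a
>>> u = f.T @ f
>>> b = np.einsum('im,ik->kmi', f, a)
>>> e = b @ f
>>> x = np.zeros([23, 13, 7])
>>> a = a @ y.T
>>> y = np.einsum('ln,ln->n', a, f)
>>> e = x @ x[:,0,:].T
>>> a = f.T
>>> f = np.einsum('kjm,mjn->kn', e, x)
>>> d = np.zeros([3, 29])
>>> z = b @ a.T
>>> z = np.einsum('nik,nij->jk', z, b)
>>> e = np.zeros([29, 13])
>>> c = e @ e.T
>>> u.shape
(3, 3)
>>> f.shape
(23, 7)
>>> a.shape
(3, 23)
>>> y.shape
(3,)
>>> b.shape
(19, 3, 23)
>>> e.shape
(29, 13)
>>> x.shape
(23, 13, 7)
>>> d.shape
(3, 29)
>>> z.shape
(23, 3)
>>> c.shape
(29, 29)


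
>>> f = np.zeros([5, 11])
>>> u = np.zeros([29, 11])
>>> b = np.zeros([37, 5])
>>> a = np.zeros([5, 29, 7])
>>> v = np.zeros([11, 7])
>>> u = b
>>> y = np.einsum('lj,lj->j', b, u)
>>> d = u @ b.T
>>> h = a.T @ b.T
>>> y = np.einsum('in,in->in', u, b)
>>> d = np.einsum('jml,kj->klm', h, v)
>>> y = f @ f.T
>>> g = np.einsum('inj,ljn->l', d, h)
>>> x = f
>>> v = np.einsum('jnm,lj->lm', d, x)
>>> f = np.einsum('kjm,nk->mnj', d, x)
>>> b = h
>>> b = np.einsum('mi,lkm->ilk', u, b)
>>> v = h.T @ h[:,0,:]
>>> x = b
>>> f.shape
(29, 5, 37)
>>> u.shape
(37, 5)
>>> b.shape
(5, 7, 29)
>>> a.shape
(5, 29, 7)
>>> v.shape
(37, 29, 37)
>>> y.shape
(5, 5)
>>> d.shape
(11, 37, 29)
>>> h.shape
(7, 29, 37)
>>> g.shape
(7,)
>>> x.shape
(5, 7, 29)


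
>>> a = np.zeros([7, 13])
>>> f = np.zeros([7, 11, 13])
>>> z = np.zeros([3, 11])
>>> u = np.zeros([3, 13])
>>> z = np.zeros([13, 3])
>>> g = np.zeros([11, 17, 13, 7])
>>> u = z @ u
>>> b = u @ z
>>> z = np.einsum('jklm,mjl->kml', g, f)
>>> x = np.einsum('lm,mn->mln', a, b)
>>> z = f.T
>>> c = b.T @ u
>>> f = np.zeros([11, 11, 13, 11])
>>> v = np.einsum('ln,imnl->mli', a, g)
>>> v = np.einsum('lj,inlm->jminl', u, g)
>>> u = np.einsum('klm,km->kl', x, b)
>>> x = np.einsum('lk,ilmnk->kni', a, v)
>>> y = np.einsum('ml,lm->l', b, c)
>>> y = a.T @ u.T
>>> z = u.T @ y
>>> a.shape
(7, 13)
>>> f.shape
(11, 11, 13, 11)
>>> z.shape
(7, 13)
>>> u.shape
(13, 7)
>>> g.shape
(11, 17, 13, 7)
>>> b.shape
(13, 3)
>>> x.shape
(13, 17, 13)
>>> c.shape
(3, 13)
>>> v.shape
(13, 7, 11, 17, 13)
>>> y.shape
(13, 13)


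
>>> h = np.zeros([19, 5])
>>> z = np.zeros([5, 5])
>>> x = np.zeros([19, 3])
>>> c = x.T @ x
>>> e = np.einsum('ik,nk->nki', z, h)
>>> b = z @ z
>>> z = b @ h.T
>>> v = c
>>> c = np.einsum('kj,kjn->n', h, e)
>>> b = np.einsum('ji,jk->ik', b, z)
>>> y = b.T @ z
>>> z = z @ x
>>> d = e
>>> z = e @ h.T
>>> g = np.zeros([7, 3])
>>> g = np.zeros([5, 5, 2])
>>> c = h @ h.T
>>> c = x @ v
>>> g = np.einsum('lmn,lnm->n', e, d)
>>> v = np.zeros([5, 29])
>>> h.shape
(19, 5)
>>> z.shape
(19, 5, 19)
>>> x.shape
(19, 3)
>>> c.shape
(19, 3)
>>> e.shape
(19, 5, 5)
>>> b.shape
(5, 19)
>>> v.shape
(5, 29)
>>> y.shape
(19, 19)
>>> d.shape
(19, 5, 5)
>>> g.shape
(5,)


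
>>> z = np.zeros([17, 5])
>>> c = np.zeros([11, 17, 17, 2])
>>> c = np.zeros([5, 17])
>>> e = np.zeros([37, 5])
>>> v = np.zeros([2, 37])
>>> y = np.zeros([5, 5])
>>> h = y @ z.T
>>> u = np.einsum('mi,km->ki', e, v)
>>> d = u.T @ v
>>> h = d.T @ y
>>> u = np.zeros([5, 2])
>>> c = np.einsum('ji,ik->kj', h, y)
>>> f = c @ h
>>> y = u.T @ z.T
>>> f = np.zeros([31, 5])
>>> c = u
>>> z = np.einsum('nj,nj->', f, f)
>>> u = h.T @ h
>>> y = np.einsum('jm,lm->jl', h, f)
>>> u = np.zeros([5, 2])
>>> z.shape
()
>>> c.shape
(5, 2)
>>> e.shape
(37, 5)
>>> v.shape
(2, 37)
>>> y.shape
(37, 31)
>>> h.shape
(37, 5)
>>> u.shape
(5, 2)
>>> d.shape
(5, 37)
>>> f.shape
(31, 5)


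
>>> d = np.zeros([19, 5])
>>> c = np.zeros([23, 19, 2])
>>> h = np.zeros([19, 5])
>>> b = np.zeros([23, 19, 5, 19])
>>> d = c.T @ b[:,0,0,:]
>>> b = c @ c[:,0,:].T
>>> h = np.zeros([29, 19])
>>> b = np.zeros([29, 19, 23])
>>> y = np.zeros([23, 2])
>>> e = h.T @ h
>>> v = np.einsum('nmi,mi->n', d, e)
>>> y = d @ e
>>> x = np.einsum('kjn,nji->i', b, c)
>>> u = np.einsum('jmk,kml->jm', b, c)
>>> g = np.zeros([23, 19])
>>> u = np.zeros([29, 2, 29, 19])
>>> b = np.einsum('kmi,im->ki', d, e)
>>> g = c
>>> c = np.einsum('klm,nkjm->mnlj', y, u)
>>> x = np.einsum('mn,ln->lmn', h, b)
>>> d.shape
(2, 19, 19)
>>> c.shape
(19, 29, 19, 29)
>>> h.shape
(29, 19)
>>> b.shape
(2, 19)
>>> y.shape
(2, 19, 19)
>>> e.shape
(19, 19)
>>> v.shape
(2,)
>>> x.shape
(2, 29, 19)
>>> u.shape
(29, 2, 29, 19)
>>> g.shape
(23, 19, 2)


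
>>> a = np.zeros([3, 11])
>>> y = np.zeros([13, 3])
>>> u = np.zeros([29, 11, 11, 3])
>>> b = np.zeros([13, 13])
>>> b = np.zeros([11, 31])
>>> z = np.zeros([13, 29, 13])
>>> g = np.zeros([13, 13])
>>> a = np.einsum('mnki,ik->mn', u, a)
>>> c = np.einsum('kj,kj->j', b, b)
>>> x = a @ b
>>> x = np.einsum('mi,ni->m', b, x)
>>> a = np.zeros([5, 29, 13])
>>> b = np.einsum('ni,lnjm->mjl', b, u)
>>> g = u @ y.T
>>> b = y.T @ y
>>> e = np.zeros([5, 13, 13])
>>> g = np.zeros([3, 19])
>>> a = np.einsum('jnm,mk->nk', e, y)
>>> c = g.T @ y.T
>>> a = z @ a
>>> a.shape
(13, 29, 3)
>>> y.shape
(13, 3)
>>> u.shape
(29, 11, 11, 3)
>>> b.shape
(3, 3)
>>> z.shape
(13, 29, 13)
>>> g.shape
(3, 19)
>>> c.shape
(19, 13)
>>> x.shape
(11,)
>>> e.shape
(5, 13, 13)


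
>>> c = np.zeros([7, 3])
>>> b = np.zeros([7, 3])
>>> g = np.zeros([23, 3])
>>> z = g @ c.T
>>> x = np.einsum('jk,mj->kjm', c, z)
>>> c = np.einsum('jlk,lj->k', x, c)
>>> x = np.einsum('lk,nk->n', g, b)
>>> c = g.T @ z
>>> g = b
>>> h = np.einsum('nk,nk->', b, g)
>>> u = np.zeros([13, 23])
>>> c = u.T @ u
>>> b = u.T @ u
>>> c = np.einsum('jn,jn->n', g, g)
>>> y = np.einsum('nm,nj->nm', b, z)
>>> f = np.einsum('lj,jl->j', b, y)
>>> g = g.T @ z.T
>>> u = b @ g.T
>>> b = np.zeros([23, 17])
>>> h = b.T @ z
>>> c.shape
(3,)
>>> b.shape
(23, 17)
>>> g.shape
(3, 23)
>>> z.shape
(23, 7)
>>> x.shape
(7,)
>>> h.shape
(17, 7)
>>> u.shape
(23, 3)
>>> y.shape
(23, 23)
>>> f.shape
(23,)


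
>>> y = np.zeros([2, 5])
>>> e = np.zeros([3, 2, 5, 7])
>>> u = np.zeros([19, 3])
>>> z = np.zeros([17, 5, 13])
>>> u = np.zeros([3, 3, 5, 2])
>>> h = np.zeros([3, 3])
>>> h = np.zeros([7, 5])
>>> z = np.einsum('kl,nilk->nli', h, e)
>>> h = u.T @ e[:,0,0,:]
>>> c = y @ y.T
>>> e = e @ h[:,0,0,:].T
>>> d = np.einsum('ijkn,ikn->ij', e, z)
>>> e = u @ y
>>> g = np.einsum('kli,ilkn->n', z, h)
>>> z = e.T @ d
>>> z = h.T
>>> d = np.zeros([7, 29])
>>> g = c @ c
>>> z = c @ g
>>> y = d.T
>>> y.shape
(29, 7)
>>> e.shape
(3, 3, 5, 5)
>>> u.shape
(3, 3, 5, 2)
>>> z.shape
(2, 2)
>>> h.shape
(2, 5, 3, 7)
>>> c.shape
(2, 2)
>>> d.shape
(7, 29)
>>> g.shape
(2, 2)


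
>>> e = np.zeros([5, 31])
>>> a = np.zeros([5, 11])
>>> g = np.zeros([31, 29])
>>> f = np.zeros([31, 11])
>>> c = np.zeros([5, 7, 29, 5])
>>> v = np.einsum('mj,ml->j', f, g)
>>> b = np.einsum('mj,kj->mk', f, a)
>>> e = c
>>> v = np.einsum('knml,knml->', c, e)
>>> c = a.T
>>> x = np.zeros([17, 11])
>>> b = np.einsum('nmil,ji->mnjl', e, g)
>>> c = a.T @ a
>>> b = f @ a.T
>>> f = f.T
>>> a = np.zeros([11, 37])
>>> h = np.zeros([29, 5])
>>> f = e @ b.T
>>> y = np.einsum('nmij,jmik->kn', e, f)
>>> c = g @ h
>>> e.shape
(5, 7, 29, 5)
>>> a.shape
(11, 37)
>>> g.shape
(31, 29)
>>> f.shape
(5, 7, 29, 31)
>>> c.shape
(31, 5)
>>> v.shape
()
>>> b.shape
(31, 5)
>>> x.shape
(17, 11)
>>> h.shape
(29, 5)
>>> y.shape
(31, 5)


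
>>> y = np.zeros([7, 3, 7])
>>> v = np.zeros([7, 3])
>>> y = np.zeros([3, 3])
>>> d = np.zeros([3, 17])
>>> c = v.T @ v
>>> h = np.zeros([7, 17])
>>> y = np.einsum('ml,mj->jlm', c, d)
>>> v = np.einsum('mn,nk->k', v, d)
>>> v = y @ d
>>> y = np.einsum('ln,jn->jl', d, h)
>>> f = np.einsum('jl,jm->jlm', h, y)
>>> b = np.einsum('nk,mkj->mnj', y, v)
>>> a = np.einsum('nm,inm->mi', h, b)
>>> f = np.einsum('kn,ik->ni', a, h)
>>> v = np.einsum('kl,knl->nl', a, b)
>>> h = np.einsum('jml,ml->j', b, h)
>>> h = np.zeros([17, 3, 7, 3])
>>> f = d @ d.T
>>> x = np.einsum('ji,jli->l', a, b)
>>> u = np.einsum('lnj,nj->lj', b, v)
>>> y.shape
(7, 3)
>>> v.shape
(7, 17)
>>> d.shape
(3, 17)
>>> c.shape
(3, 3)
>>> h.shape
(17, 3, 7, 3)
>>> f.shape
(3, 3)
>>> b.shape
(17, 7, 17)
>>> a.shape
(17, 17)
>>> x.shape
(7,)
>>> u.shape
(17, 17)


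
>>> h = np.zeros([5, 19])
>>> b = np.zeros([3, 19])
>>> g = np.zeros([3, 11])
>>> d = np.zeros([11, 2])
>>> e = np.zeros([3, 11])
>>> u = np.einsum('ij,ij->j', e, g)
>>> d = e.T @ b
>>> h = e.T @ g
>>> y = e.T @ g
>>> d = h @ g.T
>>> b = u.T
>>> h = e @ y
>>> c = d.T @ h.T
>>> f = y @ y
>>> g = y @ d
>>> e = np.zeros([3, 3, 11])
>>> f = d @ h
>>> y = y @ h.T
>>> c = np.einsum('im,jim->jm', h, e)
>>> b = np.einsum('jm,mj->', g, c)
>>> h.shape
(3, 11)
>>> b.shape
()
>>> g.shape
(11, 3)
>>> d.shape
(11, 3)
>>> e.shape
(3, 3, 11)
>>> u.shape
(11,)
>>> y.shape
(11, 3)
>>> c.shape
(3, 11)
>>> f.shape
(11, 11)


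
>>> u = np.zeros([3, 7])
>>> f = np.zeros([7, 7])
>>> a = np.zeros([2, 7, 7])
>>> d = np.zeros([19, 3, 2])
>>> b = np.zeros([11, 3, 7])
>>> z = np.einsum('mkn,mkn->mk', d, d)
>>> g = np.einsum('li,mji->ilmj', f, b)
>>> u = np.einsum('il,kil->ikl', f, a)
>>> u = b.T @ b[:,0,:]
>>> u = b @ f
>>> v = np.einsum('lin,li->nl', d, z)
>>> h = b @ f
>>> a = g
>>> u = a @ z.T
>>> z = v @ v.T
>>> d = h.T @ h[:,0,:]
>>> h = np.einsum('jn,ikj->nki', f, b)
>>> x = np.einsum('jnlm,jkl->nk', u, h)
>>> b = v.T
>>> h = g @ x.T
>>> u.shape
(7, 7, 11, 19)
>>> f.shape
(7, 7)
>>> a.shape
(7, 7, 11, 3)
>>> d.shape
(7, 3, 7)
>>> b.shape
(19, 2)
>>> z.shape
(2, 2)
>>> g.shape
(7, 7, 11, 3)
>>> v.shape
(2, 19)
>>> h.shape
(7, 7, 11, 7)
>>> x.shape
(7, 3)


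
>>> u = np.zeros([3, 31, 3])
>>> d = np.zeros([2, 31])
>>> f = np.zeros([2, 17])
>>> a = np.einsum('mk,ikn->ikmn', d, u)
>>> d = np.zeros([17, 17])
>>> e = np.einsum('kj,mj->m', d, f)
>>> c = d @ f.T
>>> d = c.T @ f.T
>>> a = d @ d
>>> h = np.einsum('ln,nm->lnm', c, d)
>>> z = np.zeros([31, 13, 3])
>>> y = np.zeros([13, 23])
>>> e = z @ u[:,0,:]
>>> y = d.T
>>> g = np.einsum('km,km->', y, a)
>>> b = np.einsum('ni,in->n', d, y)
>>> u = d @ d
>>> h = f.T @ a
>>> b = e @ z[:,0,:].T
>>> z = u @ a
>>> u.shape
(2, 2)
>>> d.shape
(2, 2)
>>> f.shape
(2, 17)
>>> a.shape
(2, 2)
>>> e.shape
(31, 13, 3)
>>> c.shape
(17, 2)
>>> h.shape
(17, 2)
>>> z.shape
(2, 2)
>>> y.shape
(2, 2)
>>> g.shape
()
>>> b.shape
(31, 13, 31)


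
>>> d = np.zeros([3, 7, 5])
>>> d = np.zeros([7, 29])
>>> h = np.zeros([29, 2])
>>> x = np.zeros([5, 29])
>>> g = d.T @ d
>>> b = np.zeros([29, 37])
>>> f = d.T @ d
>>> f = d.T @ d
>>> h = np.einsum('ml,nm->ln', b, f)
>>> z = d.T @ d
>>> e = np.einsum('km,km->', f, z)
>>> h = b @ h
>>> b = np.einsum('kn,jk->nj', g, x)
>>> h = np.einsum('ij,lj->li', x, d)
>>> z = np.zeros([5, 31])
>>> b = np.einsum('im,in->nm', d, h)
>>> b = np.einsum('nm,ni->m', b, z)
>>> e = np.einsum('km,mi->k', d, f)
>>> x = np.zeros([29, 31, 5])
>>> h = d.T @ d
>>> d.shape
(7, 29)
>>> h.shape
(29, 29)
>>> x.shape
(29, 31, 5)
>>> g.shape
(29, 29)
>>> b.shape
(29,)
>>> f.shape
(29, 29)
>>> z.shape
(5, 31)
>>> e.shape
(7,)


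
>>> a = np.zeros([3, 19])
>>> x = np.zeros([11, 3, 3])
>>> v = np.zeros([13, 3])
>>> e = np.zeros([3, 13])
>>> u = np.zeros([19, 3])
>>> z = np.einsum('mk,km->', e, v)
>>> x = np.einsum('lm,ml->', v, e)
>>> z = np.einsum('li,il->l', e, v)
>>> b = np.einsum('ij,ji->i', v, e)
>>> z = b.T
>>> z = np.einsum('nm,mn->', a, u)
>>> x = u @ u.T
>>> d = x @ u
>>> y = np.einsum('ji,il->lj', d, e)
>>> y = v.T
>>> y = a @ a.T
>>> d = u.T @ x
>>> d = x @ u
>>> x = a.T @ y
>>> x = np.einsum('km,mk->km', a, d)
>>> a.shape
(3, 19)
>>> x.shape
(3, 19)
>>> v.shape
(13, 3)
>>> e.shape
(3, 13)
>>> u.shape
(19, 3)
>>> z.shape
()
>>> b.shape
(13,)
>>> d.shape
(19, 3)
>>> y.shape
(3, 3)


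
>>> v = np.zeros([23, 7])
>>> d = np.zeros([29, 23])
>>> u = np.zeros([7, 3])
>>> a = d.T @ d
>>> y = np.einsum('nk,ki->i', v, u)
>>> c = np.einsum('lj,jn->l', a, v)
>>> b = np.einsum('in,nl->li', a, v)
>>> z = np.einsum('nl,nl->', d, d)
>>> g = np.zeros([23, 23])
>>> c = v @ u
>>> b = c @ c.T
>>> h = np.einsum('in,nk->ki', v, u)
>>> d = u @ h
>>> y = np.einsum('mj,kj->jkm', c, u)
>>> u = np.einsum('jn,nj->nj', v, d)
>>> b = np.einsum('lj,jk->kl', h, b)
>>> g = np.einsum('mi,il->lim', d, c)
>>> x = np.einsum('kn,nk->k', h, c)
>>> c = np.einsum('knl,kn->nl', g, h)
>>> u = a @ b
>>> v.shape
(23, 7)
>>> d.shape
(7, 23)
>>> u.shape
(23, 3)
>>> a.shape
(23, 23)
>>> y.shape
(3, 7, 23)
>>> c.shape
(23, 7)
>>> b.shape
(23, 3)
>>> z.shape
()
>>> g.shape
(3, 23, 7)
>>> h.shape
(3, 23)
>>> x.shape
(3,)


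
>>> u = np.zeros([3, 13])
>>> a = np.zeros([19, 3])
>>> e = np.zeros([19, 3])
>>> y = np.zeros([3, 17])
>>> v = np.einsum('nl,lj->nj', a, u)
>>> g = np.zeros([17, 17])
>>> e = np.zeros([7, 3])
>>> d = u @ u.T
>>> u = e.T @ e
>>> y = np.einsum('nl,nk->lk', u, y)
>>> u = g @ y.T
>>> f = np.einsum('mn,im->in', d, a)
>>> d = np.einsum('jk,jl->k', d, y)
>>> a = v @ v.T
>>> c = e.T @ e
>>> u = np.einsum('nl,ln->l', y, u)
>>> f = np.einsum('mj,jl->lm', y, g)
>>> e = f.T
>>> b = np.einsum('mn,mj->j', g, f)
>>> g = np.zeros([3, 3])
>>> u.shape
(17,)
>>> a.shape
(19, 19)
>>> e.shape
(3, 17)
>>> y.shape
(3, 17)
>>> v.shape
(19, 13)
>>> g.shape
(3, 3)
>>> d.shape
(3,)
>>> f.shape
(17, 3)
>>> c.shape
(3, 3)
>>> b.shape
(3,)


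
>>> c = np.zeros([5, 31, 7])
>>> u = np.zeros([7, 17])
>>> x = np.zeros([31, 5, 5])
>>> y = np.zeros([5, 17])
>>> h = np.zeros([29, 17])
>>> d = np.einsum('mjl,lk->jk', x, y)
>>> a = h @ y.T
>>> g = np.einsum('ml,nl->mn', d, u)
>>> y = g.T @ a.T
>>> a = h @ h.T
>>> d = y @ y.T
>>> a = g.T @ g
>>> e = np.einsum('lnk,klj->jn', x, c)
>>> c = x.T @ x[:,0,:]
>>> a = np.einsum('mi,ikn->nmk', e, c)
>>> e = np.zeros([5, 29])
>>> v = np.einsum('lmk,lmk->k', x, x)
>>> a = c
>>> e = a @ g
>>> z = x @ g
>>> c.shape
(5, 5, 5)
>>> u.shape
(7, 17)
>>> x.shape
(31, 5, 5)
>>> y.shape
(7, 29)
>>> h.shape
(29, 17)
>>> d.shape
(7, 7)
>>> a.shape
(5, 5, 5)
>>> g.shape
(5, 7)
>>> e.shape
(5, 5, 7)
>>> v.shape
(5,)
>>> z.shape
(31, 5, 7)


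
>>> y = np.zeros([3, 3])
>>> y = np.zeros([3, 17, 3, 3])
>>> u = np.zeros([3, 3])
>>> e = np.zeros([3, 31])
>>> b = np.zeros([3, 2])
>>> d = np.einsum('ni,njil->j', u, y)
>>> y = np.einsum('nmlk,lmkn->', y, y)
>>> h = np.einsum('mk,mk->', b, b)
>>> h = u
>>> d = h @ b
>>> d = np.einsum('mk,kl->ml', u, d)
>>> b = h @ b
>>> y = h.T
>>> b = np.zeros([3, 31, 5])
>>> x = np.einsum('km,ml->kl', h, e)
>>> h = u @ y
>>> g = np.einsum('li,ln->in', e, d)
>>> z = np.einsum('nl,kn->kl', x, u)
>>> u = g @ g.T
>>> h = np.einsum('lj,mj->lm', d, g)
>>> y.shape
(3, 3)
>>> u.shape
(31, 31)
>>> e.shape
(3, 31)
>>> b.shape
(3, 31, 5)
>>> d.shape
(3, 2)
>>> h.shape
(3, 31)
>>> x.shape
(3, 31)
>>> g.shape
(31, 2)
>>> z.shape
(3, 31)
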